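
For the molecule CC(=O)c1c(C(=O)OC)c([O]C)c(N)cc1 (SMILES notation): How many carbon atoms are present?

11

Count every carbon token in the SMILES (each C, including those in ring-closure positions and inside branches).
Carbon count: 11.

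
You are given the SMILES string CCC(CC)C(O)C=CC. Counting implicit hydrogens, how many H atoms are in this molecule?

Walk through each heavy atom and fill implicit hydrogens from standard valence (C 4, N 3, O 2, S 2, halogen 1):
  atom 1: C, bond orders sum to 1 (valence 4) → 3 H
  atom 2: C, bond orders sum to 2 (valence 4) → 2 H
  atom 3: C, bond orders sum to 3 (valence 4) → 1 H
  atom 4: C, bond orders sum to 2 (valence 4) → 2 H
  atom 5: C, bond orders sum to 1 (valence 4) → 3 H
  atom 6: C, bond orders sum to 3 (valence 4) → 1 H
  atom 7: O, bond orders sum to 1 (valence 2) → 1 H
  atom 8: C, bond orders sum to 3 (valence 4) → 1 H
  atom 9: C, bond orders sum to 3 (valence 4) → 1 H
  atom 10: C, bond orders sum to 1 (valence 4) → 3 H
Total hydrogens: 18.

18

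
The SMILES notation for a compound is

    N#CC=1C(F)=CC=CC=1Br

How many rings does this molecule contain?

1

In SMILES, each pair of matching ring-closure digits denotes one ring-closing bond; the number of such bonds equals the number of independent rings.
Ring-closure bonds here: 1.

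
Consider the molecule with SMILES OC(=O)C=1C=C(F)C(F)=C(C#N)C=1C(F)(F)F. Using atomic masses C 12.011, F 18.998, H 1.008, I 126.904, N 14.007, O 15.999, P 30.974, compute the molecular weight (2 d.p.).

First, the molecular formula is C9H2F5NO2 (counting implicit H from valence).
  C: 9 × 12.011 = 108.099
  F: 5 × 18.998 = 94.990
  H: 2 × 1.008 = 2.016
  N: 1 × 14.007 = 14.007
  O: 2 × 15.999 = 31.998
Sum: 9×12.011 + 5×18.998 + 2×1.008 + 1×14.007 + 2×15.999 = 251.110 → 251.11 g/mol.

251.11 g/mol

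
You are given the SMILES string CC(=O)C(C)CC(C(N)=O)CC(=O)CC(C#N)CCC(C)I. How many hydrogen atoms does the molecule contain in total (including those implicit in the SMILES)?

Walk through each heavy atom and fill implicit hydrogens from standard valence (C 4, N 3, O 2, S 2, halogen 1):
  atom 1: C, bond orders sum to 1 (valence 4) → 3 H
  atom 2: C, bond orders sum to 4 (valence 4) → 0 H
  atom 3: O, bond orders sum to 2 (valence 2) → 0 H
  atom 4: C, bond orders sum to 3 (valence 4) → 1 H
  atom 5: C, bond orders sum to 1 (valence 4) → 3 H
  atom 6: C, bond orders sum to 2 (valence 4) → 2 H
  atom 7: C, bond orders sum to 3 (valence 4) → 1 H
  atom 8: C, bond orders sum to 4 (valence 4) → 0 H
  atom 9: N, bond orders sum to 1 (valence 3) → 2 H
  atom 10: O, bond orders sum to 2 (valence 2) → 0 H
  atom 11: C, bond orders sum to 2 (valence 4) → 2 H
  atom 12: C, bond orders sum to 4 (valence 4) → 0 H
  atom 13: O, bond orders sum to 2 (valence 2) → 0 H
  atom 14: C, bond orders sum to 2 (valence 4) → 2 H
  atom 15: C, bond orders sum to 3 (valence 4) → 1 H
  atom 16: C, bond orders sum to 4 (valence 4) → 0 H
  atom 17: N, bond orders sum to 3 (valence 3) → 0 H
  atom 18: C, bond orders sum to 2 (valence 4) → 2 H
  atom 19: C, bond orders sum to 2 (valence 4) → 2 H
  atom 20: C, bond orders sum to 3 (valence 4) → 1 H
  atom 21: C, bond orders sum to 1 (valence 4) → 3 H
  atom 22: I (halogen, monovalent) → 0 H
Total hydrogens: 25.

25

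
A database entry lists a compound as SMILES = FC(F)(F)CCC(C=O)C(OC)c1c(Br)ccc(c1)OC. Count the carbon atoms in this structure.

Count every carbon token in the SMILES (each C, including those in ring-closure positions and inside branches).
Carbon count: 14.

14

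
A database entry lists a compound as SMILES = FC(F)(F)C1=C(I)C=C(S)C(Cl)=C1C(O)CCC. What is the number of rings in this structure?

1

In SMILES, each pair of matching ring-closure digits denotes one ring-closing bond; the number of such bonds equals the number of independent rings.
Ring-closure bonds here: 1.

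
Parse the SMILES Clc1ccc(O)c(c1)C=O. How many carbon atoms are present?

7

Count every carbon token in the SMILES (each C, including those in ring-closure positions and inside branches).
Carbon count: 7.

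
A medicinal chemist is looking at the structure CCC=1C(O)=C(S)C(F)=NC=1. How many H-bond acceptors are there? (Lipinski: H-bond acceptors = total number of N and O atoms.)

N atoms: 1; O atoms: 1.
Lipinski HBA = 1 + 1 = 2.

2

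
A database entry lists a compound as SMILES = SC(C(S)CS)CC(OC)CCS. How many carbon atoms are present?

8

Count every carbon token in the SMILES (each C, including those in ring-closure positions and inside branches).
Carbon count: 8.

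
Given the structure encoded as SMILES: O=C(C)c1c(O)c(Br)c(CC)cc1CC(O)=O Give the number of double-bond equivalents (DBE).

6

Molecular formula: C12H13BrO4.
DoU = (2C + 2 + N − H − X) / 2, where X is the halogen count and O/S are ignored.
    = (2·12 + 2 + 0 − 13 − 1) / 2 = 12 / 2 = 6.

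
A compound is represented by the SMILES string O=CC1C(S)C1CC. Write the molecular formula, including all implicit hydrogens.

Walk through each heavy atom and fill implicit hydrogens from standard valence (C 4, N 3, O 2, S 2, halogen 1):
  atom 1: O, bond orders sum to 2 (valence 2) → 0 H
  atom 2: C, bond orders sum to 3 (valence 4) → 1 H
  atom 3: C, bond orders sum to 3 (valence 4) → 1 H
  atom 4: C, bond orders sum to 3 (valence 4) → 1 H
  atom 5: S, bond orders sum to 1 (valence 2) → 1 H
  atom 6: C, bond orders sum to 3 (valence 4) → 1 H
  atom 7: C, bond orders sum to 2 (valence 4) → 2 H
  atom 8: C, bond orders sum to 1 (valence 4) → 3 H
Totals → C:6, H:10, O:1, S:1.

C6H10OS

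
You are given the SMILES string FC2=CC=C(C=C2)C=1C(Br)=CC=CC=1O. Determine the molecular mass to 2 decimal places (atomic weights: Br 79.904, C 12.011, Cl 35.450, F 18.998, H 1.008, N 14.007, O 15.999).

First, the molecular formula is C12H8BrFO (counting implicit H from valence).
  Br: 1 × 79.904 = 79.904
  C: 12 × 12.011 = 144.132
  F: 1 × 18.998 = 18.998
  H: 8 × 1.008 = 8.064
  O: 1 × 15.999 = 15.999
Sum: 1×79.904 + 12×12.011 + 1×18.998 + 8×1.008 + 1×15.999 = 267.097 → 267.10 g/mol.

267.10 g/mol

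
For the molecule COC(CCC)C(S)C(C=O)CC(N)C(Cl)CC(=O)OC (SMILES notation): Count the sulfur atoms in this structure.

1

Scan the SMILES for S atoms (remember two-letter symbols like Cl and Br are single atoms).
Sulfur count: 1.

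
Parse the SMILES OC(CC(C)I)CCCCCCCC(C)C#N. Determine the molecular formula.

C14H26INO

Walk through each heavy atom and fill implicit hydrogens from standard valence (C 4, N 3, O 2, S 2, halogen 1):
  atom 1: O, bond orders sum to 1 (valence 2) → 1 H
  atom 2: C, bond orders sum to 3 (valence 4) → 1 H
  atom 3: C, bond orders sum to 2 (valence 4) → 2 H
  atom 4: C, bond orders sum to 3 (valence 4) → 1 H
  atom 5: C, bond orders sum to 1 (valence 4) → 3 H
  atom 6: I (halogen, monovalent) → 0 H
  atom 7: C, bond orders sum to 2 (valence 4) → 2 H
  atom 8: C, bond orders sum to 2 (valence 4) → 2 H
  atom 9: C, bond orders sum to 2 (valence 4) → 2 H
  atom 10: C, bond orders sum to 2 (valence 4) → 2 H
  atom 11: C, bond orders sum to 2 (valence 4) → 2 H
  atom 12: C, bond orders sum to 2 (valence 4) → 2 H
  atom 13: C, bond orders sum to 2 (valence 4) → 2 H
  atom 14: C, bond orders sum to 3 (valence 4) → 1 H
  atom 15: C, bond orders sum to 1 (valence 4) → 3 H
  atom 16: C, bond orders sum to 4 (valence 4) → 0 H
  atom 17: N, bond orders sum to 3 (valence 3) → 0 H
Totals → C:14, H:26, I:1, N:1, O:1.
In Hill order: C14H26INO.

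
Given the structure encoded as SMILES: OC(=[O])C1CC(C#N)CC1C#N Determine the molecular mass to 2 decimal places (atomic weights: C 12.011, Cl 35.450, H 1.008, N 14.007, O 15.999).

164.16 g/mol

First, the molecular formula is C8H8N2O2 (counting implicit H from valence).
  C: 8 × 12.011 = 96.088
  H: 8 × 1.008 = 8.064
  N: 2 × 14.007 = 28.014
  O: 2 × 15.999 = 31.998
Sum: 8×12.011 + 8×1.008 + 2×14.007 + 2×15.999 = 164.164 → 164.16 g/mol.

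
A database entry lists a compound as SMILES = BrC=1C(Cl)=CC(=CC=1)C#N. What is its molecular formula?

Walk through each heavy atom and fill implicit hydrogens from standard valence (C 4, N 3, O 2, S 2, halogen 1):
  atom 1: Br (halogen, monovalent) → 0 H
  atom 2: C, bond orders sum to 4 (valence 4) → 0 H
  atom 3: C, bond orders sum to 4 (valence 4) → 0 H
  atom 4: Cl (halogen, monovalent) → 0 H
  atom 5: C, bond orders sum to 3 (valence 4) → 1 H
  atom 6: C, bond orders sum to 4 (valence 4) → 0 H
  atom 7: C, bond orders sum to 3 (valence 4) → 1 H
  atom 8: C, bond orders sum to 3 (valence 4) → 1 H
  atom 9: C, bond orders sum to 4 (valence 4) → 0 H
  atom 10: N, bond orders sum to 3 (valence 3) → 0 H
Totals → C:7, H:3, Br:1, Cl:1, N:1.

C7H3BrClN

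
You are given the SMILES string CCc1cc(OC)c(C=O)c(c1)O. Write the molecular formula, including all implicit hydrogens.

Walk through each heavy atom and fill implicit hydrogens from standard valence (C 4, N 3, O 2, S 2, halogen 1); for lowercase aromatic atoms, an aromatic c carries 1 H when it has two neighbours and 0 H with three, and aromatic n carries 0 H:
  atom 1: C, bond orders sum to 1 (valence 4) → 3 H
  atom 2: C, bond orders sum to 2 (valence 4) → 2 H
  atom 3: aromatic c, 3 neighbours → 0 H
  atom 4: aromatic c, 2 neighbours → 1 H
  atom 5: aromatic c, 3 neighbours → 0 H
  atom 6: O, bond orders sum to 2 (valence 2) → 0 H
  atom 7: C, bond orders sum to 1 (valence 4) → 3 H
  atom 8: aromatic c, 3 neighbours → 0 H
  atom 9: C, bond orders sum to 3 (valence 4) → 1 H
  atom 10: O, bond orders sum to 2 (valence 2) → 0 H
  atom 11: aromatic c, 3 neighbours → 0 H
  atom 12: aromatic c, 2 neighbours → 1 H
  atom 13: O, bond orders sum to 1 (valence 2) → 1 H
Totals → C:10, H:12, O:3.

C10H12O3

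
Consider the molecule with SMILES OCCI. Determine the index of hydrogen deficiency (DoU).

Degree of unsaturation = (number of rings) + (number of π bonds).
Ring closures in the SMILES: 0.
π bonds: none → 0 DoU from unsaturation.
Total DoU = 0 + 0 = 0.

0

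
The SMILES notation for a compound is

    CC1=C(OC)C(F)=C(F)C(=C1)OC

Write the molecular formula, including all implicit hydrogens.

C9H10F2O2

Walk through each heavy atom and fill implicit hydrogens from standard valence (C 4, N 3, O 2, S 2, halogen 1):
  atom 1: C, bond orders sum to 1 (valence 4) → 3 H
  atom 2: C, bond orders sum to 4 (valence 4) → 0 H
  atom 3: C, bond orders sum to 4 (valence 4) → 0 H
  atom 4: O, bond orders sum to 2 (valence 2) → 0 H
  atom 5: C, bond orders sum to 1 (valence 4) → 3 H
  atom 6: C, bond orders sum to 4 (valence 4) → 0 H
  atom 7: F (halogen, monovalent) → 0 H
  atom 8: C, bond orders sum to 4 (valence 4) → 0 H
  atom 9: F (halogen, monovalent) → 0 H
  atom 10: C, bond orders sum to 4 (valence 4) → 0 H
  atom 11: C, bond orders sum to 3 (valence 4) → 1 H
  atom 12: O, bond orders sum to 2 (valence 2) → 0 H
  atom 13: C, bond orders sum to 1 (valence 4) → 3 H
Totals → C:9, H:10, F:2, O:2.
In Hill order: C9H10F2O2.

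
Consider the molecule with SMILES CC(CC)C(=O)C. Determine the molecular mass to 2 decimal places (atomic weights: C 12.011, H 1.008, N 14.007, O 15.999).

100.16 g/mol

First, the molecular formula is C6H12O (counting implicit H from valence).
  C: 6 × 12.011 = 72.066
  H: 12 × 1.008 = 12.096
  O: 1 × 15.999 = 15.999
Sum: 6×12.011 + 12×1.008 + 1×15.999 = 100.161 → 100.16 g/mol.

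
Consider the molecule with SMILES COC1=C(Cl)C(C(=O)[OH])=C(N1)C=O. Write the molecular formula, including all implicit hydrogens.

C7H6ClNO4

Walk through each heavy atom and fill implicit hydrogens from standard valence (C 4, N 3, O 2, S 2, halogen 1):
  atom 1: C, bond orders sum to 1 (valence 4) → 3 H
  atom 2: O, bond orders sum to 2 (valence 2) → 0 H
  atom 3: C, bond orders sum to 4 (valence 4) → 0 H
  atom 4: C, bond orders sum to 4 (valence 4) → 0 H
  atom 5: Cl (halogen, monovalent) → 0 H
  atom 6: C, bond orders sum to 4 (valence 4) → 0 H
  atom 7: C, bond orders sum to 4 (valence 4) → 0 H
  atom 8: O, bond orders sum to 2 (valence 2) → 0 H
  atom 9: O with explicit H count 1
  atom 10: C, bond orders sum to 4 (valence 4) → 0 H
  atom 11: N, bond orders sum to 2 (valence 3) → 1 H
  atom 12: C, bond orders sum to 3 (valence 4) → 1 H
  atom 13: O, bond orders sum to 2 (valence 2) → 0 H
Totals → C:7, H:6, Cl:1, N:1, O:4.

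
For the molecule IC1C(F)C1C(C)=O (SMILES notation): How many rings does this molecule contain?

1

In SMILES, each pair of matching ring-closure digits denotes one ring-closing bond; the number of such bonds equals the number of independent rings.
Ring-closure bonds here: 1.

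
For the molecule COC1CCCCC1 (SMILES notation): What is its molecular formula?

C7H14O

Walk through each heavy atom and fill implicit hydrogens from standard valence (C 4, N 3, O 2, S 2, halogen 1):
  atom 1: C, bond orders sum to 1 (valence 4) → 3 H
  atom 2: O, bond orders sum to 2 (valence 2) → 0 H
  atom 3: C, bond orders sum to 3 (valence 4) → 1 H
  atom 4: C, bond orders sum to 2 (valence 4) → 2 H
  atom 5: C, bond orders sum to 2 (valence 4) → 2 H
  atom 6: C, bond orders sum to 2 (valence 4) → 2 H
  atom 7: C, bond orders sum to 2 (valence 4) → 2 H
  atom 8: C, bond orders sum to 2 (valence 4) → 2 H
Totals → C:7, H:14, O:1.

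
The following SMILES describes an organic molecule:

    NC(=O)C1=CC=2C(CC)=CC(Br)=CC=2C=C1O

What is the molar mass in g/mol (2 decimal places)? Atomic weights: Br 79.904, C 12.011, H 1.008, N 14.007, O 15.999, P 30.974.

First, the molecular formula is C13H12BrNO2 (counting implicit H from valence).
  Br: 1 × 79.904 = 79.904
  C: 13 × 12.011 = 156.143
  H: 12 × 1.008 = 12.096
  N: 1 × 14.007 = 14.007
  O: 2 × 15.999 = 31.998
Sum: 1×79.904 + 13×12.011 + 12×1.008 + 1×14.007 + 2×15.999 = 294.148 → 294.15 g/mol.

294.15 g/mol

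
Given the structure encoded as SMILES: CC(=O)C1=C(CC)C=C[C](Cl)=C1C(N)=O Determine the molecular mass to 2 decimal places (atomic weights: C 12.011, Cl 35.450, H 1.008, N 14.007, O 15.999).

First, the molecular formula is C11H12ClNO2 (counting implicit H from valence).
  C: 11 × 12.011 = 132.121
  Cl: 1 × 35.450 = 35.450
  H: 12 × 1.008 = 12.096
  N: 1 × 14.007 = 14.007
  O: 2 × 15.999 = 31.998
Sum: 11×12.011 + 1×35.450 + 12×1.008 + 1×14.007 + 2×15.999 = 225.672 → 225.67 g/mol.

225.67 g/mol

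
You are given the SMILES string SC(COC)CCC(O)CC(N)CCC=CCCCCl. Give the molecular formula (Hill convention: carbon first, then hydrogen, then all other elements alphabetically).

C15H30ClNO2S

Walk through each heavy atom and fill implicit hydrogens from standard valence (C 4, N 3, O 2, S 2, halogen 1):
  atom 1: S, bond orders sum to 1 (valence 2) → 1 H
  atom 2: C, bond orders sum to 3 (valence 4) → 1 H
  atom 3: C, bond orders sum to 2 (valence 4) → 2 H
  atom 4: O, bond orders sum to 2 (valence 2) → 0 H
  atom 5: C, bond orders sum to 1 (valence 4) → 3 H
  atom 6: C, bond orders sum to 2 (valence 4) → 2 H
  atom 7: C, bond orders sum to 2 (valence 4) → 2 H
  atom 8: C, bond orders sum to 3 (valence 4) → 1 H
  atom 9: O, bond orders sum to 1 (valence 2) → 1 H
  atom 10: C, bond orders sum to 2 (valence 4) → 2 H
  atom 11: C, bond orders sum to 3 (valence 4) → 1 H
  atom 12: N, bond orders sum to 1 (valence 3) → 2 H
  atom 13: C, bond orders sum to 2 (valence 4) → 2 H
  atom 14: C, bond orders sum to 2 (valence 4) → 2 H
  atom 15: C, bond orders sum to 3 (valence 4) → 1 H
  atom 16: C, bond orders sum to 3 (valence 4) → 1 H
  atom 17: C, bond orders sum to 2 (valence 4) → 2 H
  atom 18: C, bond orders sum to 2 (valence 4) → 2 H
  atom 19: C, bond orders sum to 2 (valence 4) → 2 H
  atom 20: Cl (halogen, monovalent) → 0 H
Totals → C:15, H:30, Cl:1, N:1, O:2, S:1.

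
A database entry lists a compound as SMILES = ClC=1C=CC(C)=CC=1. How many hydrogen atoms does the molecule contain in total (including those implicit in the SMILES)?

Walk through each heavy atom and fill implicit hydrogens from standard valence (C 4, N 3, O 2, S 2, halogen 1):
  atom 1: Cl (halogen, monovalent) → 0 H
  atom 2: C, bond orders sum to 4 (valence 4) → 0 H
  atom 3: C, bond orders sum to 3 (valence 4) → 1 H
  atom 4: C, bond orders sum to 3 (valence 4) → 1 H
  atom 5: C, bond orders sum to 4 (valence 4) → 0 H
  atom 6: C, bond orders sum to 1 (valence 4) → 3 H
  atom 7: C, bond orders sum to 3 (valence 4) → 1 H
  atom 8: C, bond orders sum to 3 (valence 4) → 1 H
Total hydrogens: 7.

7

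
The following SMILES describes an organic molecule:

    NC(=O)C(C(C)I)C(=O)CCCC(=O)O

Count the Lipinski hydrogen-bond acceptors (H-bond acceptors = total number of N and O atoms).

5

N atoms: 1; O atoms: 4.
Lipinski HBA = 1 + 4 = 5.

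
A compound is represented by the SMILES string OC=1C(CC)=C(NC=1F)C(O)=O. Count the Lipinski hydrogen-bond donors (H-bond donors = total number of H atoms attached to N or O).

3

Donors: find every N or O and count the H atoms it carries.
  atom 1 (O): bond orders sum to 1 → 1 H
  atom 7 (N): bond orders sum to 2 → 1 H
  atom 11 (O): bond orders sum to 1 → 1 H
  atom 12 (O): bond orders sum to 2 → 0 H
Lipinski HBD = 3.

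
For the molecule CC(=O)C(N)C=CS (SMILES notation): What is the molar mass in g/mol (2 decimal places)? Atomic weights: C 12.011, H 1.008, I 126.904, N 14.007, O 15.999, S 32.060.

131.19 g/mol

First, the molecular formula is C5H9NOS (counting implicit H from valence).
  C: 5 × 12.011 = 60.055
  H: 9 × 1.008 = 9.072
  N: 1 × 14.007 = 14.007
  O: 1 × 15.999 = 15.999
  S: 1 × 32.060 = 32.060
Sum: 5×12.011 + 9×1.008 + 1×14.007 + 1×15.999 + 1×32.060 = 131.193 → 131.19 g/mol.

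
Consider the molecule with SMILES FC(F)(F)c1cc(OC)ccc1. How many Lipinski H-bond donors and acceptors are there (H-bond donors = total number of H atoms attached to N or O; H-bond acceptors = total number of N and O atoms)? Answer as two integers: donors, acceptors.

Donors: find every N or O and count the H atoms it carries.
  atom 8 (O): bond orders sum to 2 → 0 H
Lipinski HBD = 0.
Acceptors: N atoms = 0, O atoms = 1 → HBA = 1.

0, 1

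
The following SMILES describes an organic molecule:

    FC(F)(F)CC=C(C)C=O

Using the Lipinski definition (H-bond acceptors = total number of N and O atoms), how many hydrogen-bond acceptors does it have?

1

N atoms: 0; O atoms: 1.
Lipinski HBA = 0 + 1 = 1.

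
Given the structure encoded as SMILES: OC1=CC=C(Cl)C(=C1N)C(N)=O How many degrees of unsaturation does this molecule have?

Degree of unsaturation = (number of rings) + (number of π bonds).
Ring closures in the SMILES: 1.
π bonds: 4 double bonds (each 1 DoU) → 4 DoU from unsaturation.
Total DoU = 1 + 4 = 5.

5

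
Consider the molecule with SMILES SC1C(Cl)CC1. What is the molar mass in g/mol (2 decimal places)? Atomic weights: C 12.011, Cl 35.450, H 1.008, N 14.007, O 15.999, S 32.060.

First, the molecular formula is C4H7ClS (counting implicit H from valence).
  C: 4 × 12.011 = 48.044
  Cl: 1 × 35.450 = 35.450
  H: 7 × 1.008 = 7.056
  S: 1 × 32.060 = 32.060
Sum: 4×12.011 + 1×35.450 + 7×1.008 + 1×32.060 = 122.610 → 122.61 g/mol.

122.61 g/mol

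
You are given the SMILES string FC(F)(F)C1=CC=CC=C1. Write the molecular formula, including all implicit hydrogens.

C7H5F3

Walk through each heavy atom and fill implicit hydrogens from standard valence (C 4, N 3, O 2, S 2, halogen 1):
  atom 1: F (halogen, monovalent) → 0 H
  atom 2: C, bond orders sum to 4 (valence 4) → 0 H
  atom 3: F (halogen, monovalent) → 0 H
  atom 4: F (halogen, monovalent) → 0 H
  atom 5: C, bond orders sum to 4 (valence 4) → 0 H
  atom 6: C, bond orders sum to 3 (valence 4) → 1 H
  atom 7: C, bond orders sum to 3 (valence 4) → 1 H
  atom 8: C, bond orders sum to 3 (valence 4) → 1 H
  atom 9: C, bond orders sum to 3 (valence 4) → 1 H
  atom 10: C, bond orders sum to 3 (valence 4) → 1 H
Totals → C:7, H:5, F:3.
In Hill order: C7H5F3.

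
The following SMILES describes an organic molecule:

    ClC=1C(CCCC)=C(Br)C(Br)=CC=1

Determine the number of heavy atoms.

Every atom symbol written in the SMILES (organic subset) is one heavy atom; implicit H are not written.
Heavy atoms by element → Br:2, C:10, Cl:1.
Total: 13.

13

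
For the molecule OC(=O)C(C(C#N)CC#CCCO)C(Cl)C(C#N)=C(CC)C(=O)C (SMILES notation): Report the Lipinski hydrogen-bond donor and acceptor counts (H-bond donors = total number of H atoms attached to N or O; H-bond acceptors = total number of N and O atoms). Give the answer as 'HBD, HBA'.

2, 6

Donors: find every N or O and count the H atoms it carries.
  atom 1 (O): bond orders sum to 1 → 1 H
  atom 3 (O): bond orders sum to 2 → 0 H
  atom 7 (N): bond orders sum to 3 → 0 H
  atom 13 (O): bond orders sum to 1 → 1 H
  atom 18 (N): bond orders sum to 3 → 0 H
  atom 23 (O): bond orders sum to 2 → 0 H
Lipinski HBD = 2.
Acceptors: N atoms = 2, O atoms = 4 → HBA = 6.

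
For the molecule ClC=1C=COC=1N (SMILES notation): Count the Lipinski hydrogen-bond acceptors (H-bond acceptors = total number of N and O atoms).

2

N atoms: 1; O atoms: 1.
Lipinski HBA = 1 + 1 = 2.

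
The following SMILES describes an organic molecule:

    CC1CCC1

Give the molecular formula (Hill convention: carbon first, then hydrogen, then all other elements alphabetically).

Walk through each heavy atom and fill implicit hydrogens from standard valence (C 4, N 3, O 2, S 2, halogen 1):
  atom 1: C, bond orders sum to 1 (valence 4) → 3 H
  atom 2: C, bond orders sum to 3 (valence 4) → 1 H
  atom 3: C, bond orders sum to 2 (valence 4) → 2 H
  atom 4: C, bond orders sum to 2 (valence 4) → 2 H
  atom 5: C, bond orders sum to 2 (valence 4) → 2 H
Totals → C:5, H:10.

C5H10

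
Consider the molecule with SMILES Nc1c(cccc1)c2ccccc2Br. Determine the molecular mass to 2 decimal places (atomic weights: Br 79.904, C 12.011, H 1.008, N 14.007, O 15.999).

First, the molecular formula is C12H10BrN (counting implicit H from valence).
  Br: 1 × 79.904 = 79.904
  C: 12 × 12.011 = 144.132
  H: 10 × 1.008 = 10.080
  N: 1 × 14.007 = 14.007
Sum: 1×79.904 + 12×12.011 + 10×1.008 + 1×14.007 = 248.123 → 248.12 g/mol.

248.12 g/mol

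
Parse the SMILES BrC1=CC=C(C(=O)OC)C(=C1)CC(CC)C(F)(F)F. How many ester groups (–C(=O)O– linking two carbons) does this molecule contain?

1

The ester motif appears at heavy-atom position 6 in the SMILES.
Ester count: 1.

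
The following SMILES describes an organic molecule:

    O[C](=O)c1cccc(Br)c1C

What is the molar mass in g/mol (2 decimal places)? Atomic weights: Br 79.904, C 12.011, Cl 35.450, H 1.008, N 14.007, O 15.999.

First, the molecular formula is C8H7BrO2 (counting implicit H from valence).
  Br: 1 × 79.904 = 79.904
  C: 8 × 12.011 = 96.088
  H: 7 × 1.008 = 7.056
  O: 2 × 15.999 = 31.998
Sum: 1×79.904 + 8×12.011 + 7×1.008 + 2×15.999 = 215.046 → 215.05 g/mol.

215.05 g/mol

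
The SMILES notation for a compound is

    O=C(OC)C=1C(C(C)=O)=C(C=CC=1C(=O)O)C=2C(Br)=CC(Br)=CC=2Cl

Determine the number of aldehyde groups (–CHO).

0

Scan the SMILES for the aldehyde motif — none present.
Groups that are present: 1 carboxylic acid, 1 ester, 1 ketone.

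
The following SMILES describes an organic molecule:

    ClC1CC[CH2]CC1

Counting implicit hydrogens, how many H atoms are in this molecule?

11

Walk through each heavy atom and fill implicit hydrogens from standard valence (C 4, N 3, O 2, S 2, halogen 1):
  atom 1: Cl (halogen, monovalent) → 0 H
  atom 2: C, bond orders sum to 3 (valence 4) → 1 H
  atom 3: C, bond orders sum to 2 (valence 4) → 2 H
  atom 4: C, bond orders sum to 2 (valence 4) → 2 H
  atom 5: C with explicit H count 2
  atom 6: C, bond orders sum to 2 (valence 4) → 2 H
  atom 7: C, bond orders sum to 2 (valence 4) → 2 H
Total hydrogens: 11.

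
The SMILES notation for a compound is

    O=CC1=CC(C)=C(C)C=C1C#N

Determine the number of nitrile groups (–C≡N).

1

The nitrile motif appears at heavy-atom position 11 in the SMILES.
Other groups present: 1 aldehyde.
Nitrile count: 1.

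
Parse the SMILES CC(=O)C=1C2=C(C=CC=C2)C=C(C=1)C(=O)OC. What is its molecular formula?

C14H12O3

Walk through each heavy atom and fill implicit hydrogens from standard valence (C 4, N 3, O 2, S 2, halogen 1):
  atom 1: C, bond orders sum to 1 (valence 4) → 3 H
  atom 2: C, bond orders sum to 4 (valence 4) → 0 H
  atom 3: O, bond orders sum to 2 (valence 2) → 0 H
  atom 4: C, bond orders sum to 4 (valence 4) → 0 H
  atom 5: C, bond orders sum to 4 (valence 4) → 0 H
  atom 6: C, bond orders sum to 4 (valence 4) → 0 H
  atom 7: C, bond orders sum to 3 (valence 4) → 1 H
  atom 8: C, bond orders sum to 3 (valence 4) → 1 H
  atom 9: C, bond orders sum to 3 (valence 4) → 1 H
  atom 10: C, bond orders sum to 3 (valence 4) → 1 H
  atom 11: C, bond orders sum to 3 (valence 4) → 1 H
  atom 12: C, bond orders sum to 4 (valence 4) → 0 H
  atom 13: C, bond orders sum to 3 (valence 4) → 1 H
  atom 14: C, bond orders sum to 4 (valence 4) → 0 H
  atom 15: O, bond orders sum to 2 (valence 2) → 0 H
  atom 16: O, bond orders sum to 2 (valence 2) → 0 H
  atom 17: C, bond orders sum to 1 (valence 4) → 3 H
Totals → C:14, H:12, O:3.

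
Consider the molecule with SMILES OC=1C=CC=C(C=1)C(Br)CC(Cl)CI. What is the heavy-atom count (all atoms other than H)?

14

Every atom symbol written in the SMILES (organic subset) is one heavy atom; implicit H are not written.
Heavy atoms by element → Br:1, C:10, Cl:1, I:1, O:1.
Total: 14.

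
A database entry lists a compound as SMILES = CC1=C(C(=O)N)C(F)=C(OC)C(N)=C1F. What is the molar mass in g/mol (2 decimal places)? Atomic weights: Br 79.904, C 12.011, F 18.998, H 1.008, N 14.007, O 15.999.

216.19 g/mol

First, the molecular formula is C9H10F2N2O2 (counting implicit H from valence).
  C: 9 × 12.011 = 108.099
  F: 2 × 18.998 = 37.996
  H: 10 × 1.008 = 10.080
  N: 2 × 14.007 = 28.014
  O: 2 × 15.999 = 31.998
Sum: 9×12.011 + 2×18.998 + 10×1.008 + 2×14.007 + 2×15.999 = 216.187 → 216.19 g/mol.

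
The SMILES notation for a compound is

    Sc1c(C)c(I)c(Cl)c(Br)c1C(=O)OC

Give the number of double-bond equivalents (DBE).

Molecular formula: C9H7BrClIO2S.
DoU = (2C + 2 + N − H − X) / 2, where X is the halogen count and O/S are ignored.
    = (2·9 + 2 + 0 − 7 − 3) / 2 = 10 / 2 = 5.

5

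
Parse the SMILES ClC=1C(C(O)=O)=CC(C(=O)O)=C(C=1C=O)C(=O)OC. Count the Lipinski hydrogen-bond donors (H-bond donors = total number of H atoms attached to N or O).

Donors: find every N or O and count the H atoms it carries.
  atom 5 (O): bond orders sum to 1 → 1 H
  atom 6 (O): bond orders sum to 2 → 0 H
  atom 10 (O): bond orders sum to 2 → 0 H
  atom 11 (O): bond orders sum to 1 → 1 H
  atom 15 (O): bond orders sum to 2 → 0 H
  atom 17 (O): bond orders sum to 2 → 0 H
  atom 18 (O): bond orders sum to 2 → 0 H
Lipinski HBD = 2.

2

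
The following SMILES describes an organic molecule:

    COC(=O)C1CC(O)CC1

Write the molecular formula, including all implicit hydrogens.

C7H12O3

Walk through each heavy atom and fill implicit hydrogens from standard valence (C 4, N 3, O 2, S 2, halogen 1):
  atom 1: C, bond orders sum to 1 (valence 4) → 3 H
  atom 2: O, bond orders sum to 2 (valence 2) → 0 H
  atom 3: C, bond orders sum to 4 (valence 4) → 0 H
  atom 4: O, bond orders sum to 2 (valence 2) → 0 H
  atom 5: C, bond orders sum to 3 (valence 4) → 1 H
  atom 6: C, bond orders sum to 2 (valence 4) → 2 H
  atom 7: C, bond orders sum to 3 (valence 4) → 1 H
  atom 8: O, bond orders sum to 1 (valence 2) → 1 H
  atom 9: C, bond orders sum to 2 (valence 4) → 2 H
  atom 10: C, bond orders sum to 2 (valence 4) → 2 H
Totals → C:7, H:12, O:3.
In Hill order: C7H12O3.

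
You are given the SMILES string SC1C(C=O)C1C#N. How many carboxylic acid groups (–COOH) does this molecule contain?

Scan the SMILES for the carboxylic acid motif — none present.
Groups that are present: 1 aldehyde, 1 nitrile, 1 thiol.

0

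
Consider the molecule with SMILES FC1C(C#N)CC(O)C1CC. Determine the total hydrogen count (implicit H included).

12

Walk through each heavy atom and fill implicit hydrogens from standard valence (C 4, N 3, O 2, S 2, halogen 1):
  atom 1: F (halogen, monovalent) → 0 H
  atom 2: C, bond orders sum to 3 (valence 4) → 1 H
  atom 3: C, bond orders sum to 3 (valence 4) → 1 H
  atom 4: C, bond orders sum to 4 (valence 4) → 0 H
  atom 5: N, bond orders sum to 3 (valence 3) → 0 H
  atom 6: C, bond orders sum to 2 (valence 4) → 2 H
  atom 7: C, bond orders sum to 3 (valence 4) → 1 H
  atom 8: O, bond orders sum to 1 (valence 2) → 1 H
  atom 9: C, bond orders sum to 3 (valence 4) → 1 H
  atom 10: C, bond orders sum to 2 (valence 4) → 2 H
  atom 11: C, bond orders sum to 1 (valence 4) → 3 H
Total hydrogens: 12.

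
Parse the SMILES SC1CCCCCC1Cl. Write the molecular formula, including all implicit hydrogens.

C7H13ClS

Walk through each heavy atom and fill implicit hydrogens from standard valence (C 4, N 3, O 2, S 2, halogen 1):
  atom 1: S, bond orders sum to 1 (valence 2) → 1 H
  atom 2: C, bond orders sum to 3 (valence 4) → 1 H
  atom 3: C, bond orders sum to 2 (valence 4) → 2 H
  atom 4: C, bond orders sum to 2 (valence 4) → 2 H
  atom 5: C, bond orders sum to 2 (valence 4) → 2 H
  atom 6: C, bond orders sum to 2 (valence 4) → 2 H
  atom 7: C, bond orders sum to 2 (valence 4) → 2 H
  atom 8: C, bond orders sum to 3 (valence 4) → 1 H
  atom 9: Cl (halogen, monovalent) → 0 H
Totals → C:7, H:13, Cl:1, S:1.
In Hill order: C7H13ClS.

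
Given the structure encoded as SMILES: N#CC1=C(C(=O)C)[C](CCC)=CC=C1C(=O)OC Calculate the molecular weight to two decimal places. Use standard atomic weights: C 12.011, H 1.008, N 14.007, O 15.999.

First, the molecular formula is C14H15NO3 (counting implicit H from valence).
  C: 14 × 12.011 = 168.154
  H: 15 × 1.008 = 15.120
  N: 1 × 14.007 = 14.007
  O: 3 × 15.999 = 47.997
Sum: 14×12.011 + 15×1.008 + 1×14.007 + 3×15.999 = 245.278 → 245.28 g/mol.

245.28 g/mol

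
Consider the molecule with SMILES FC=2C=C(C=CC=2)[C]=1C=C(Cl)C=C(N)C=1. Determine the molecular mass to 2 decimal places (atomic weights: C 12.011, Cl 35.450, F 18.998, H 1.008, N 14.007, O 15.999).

First, the molecular formula is C12H9ClFN (counting implicit H from valence).
  C: 12 × 12.011 = 144.132
  Cl: 1 × 35.450 = 35.450
  F: 1 × 18.998 = 18.998
  H: 9 × 1.008 = 9.072
  N: 1 × 14.007 = 14.007
Sum: 12×12.011 + 1×35.450 + 1×18.998 + 9×1.008 + 1×14.007 = 221.659 → 221.66 g/mol.

221.66 g/mol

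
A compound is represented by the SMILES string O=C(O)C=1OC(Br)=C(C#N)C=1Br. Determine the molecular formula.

C6HBr2NO3

Walk through each heavy atom and fill implicit hydrogens from standard valence (C 4, N 3, O 2, S 2, halogen 1):
  atom 1: O, bond orders sum to 2 (valence 2) → 0 H
  atom 2: C, bond orders sum to 4 (valence 4) → 0 H
  atom 3: O, bond orders sum to 1 (valence 2) → 1 H
  atom 4: C, bond orders sum to 4 (valence 4) → 0 H
  atom 5: O, bond orders sum to 2 (valence 2) → 0 H
  atom 6: C, bond orders sum to 4 (valence 4) → 0 H
  atom 7: Br (halogen, monovalent) → 0 H
  atom 8: C, bond orders sum to 4 (valence 4) → 0 H
  atom 9: C, bond orders sum to 4 (valence 4) → 0 H
  atom 10: N, bond orders sum to 3 (valence 3) → 0 H
  atom 11: C, bond orders sum to 4 (valence 4) → 0 H
  atom 12: Br (halogen, monovalent) → 0 H
Totals → C:6, H:1, Br:2, N:1, O:3.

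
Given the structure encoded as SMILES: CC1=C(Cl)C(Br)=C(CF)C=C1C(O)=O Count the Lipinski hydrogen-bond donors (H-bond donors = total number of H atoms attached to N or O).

Donors: find every N or O and count the H atoms it carries.
  atom 13 (O): bond orders sum to 1 → 1 H
  atom 14 (O): bond orders sum to 2 → 0 H
Lipinski HBD = 1.

1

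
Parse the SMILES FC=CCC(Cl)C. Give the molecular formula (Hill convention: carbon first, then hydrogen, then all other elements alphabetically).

Walk through each heavy atom and fill implicit hydrogens from standard valence (C 4, N 3, O 2, S 2, halogen 1):
  atom 1: F (halogen, monovalent) → 0 H
  atom 2: C, bond orders sum to 3 (valence 4) → 1 H
  atom 3: C, bond orders sum to 3 (valence 4) → 1 H
  atom 4: C, bond orders sum to 2 (valence 4) → 2 H
  atom 5: C, bond orders sum to 3 (valence 4) → 1 H
  atom 6: Cl (halogen, monovalent) → 0 H
  atom 7: C, bond orders sum to 1 (valence 4) → 3 H
Totals → C:5, H:8, Cl:1, F:1.

C5H8ClF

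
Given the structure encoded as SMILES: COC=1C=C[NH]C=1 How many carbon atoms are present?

5

Count every carbon token in the SMILES (each C, including those in ring-closure positions and inside branches).
Carbon count: 5.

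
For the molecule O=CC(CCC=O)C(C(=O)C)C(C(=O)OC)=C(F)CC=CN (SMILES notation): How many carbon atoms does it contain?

Count every carbon token in the SMILES (each C, including those in ring-closure positions and inside branches).
Carbon count: 15.

15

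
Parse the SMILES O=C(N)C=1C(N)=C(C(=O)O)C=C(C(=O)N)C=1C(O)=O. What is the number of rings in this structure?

In SMILES, each pair of matching ring-closure digits denotes one ring-closing bond; the number of such bonds equals the number of independent rings.
Ring-closure bonds here: 1.

1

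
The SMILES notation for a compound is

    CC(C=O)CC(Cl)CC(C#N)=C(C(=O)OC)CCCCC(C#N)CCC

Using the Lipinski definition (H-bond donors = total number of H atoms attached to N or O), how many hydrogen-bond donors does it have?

0

Donors: find every N or O and count the H atoms it carries.
  atom 4 (O): bond orders sum to 2 → 0 H
  atom 11 (N): bond orders sum to 3 → 0 H
  atom 14 (O): bond orders sum to 2 → 0 H
  atom 15 (O): bond orders sum to 2 → 0 H
  atom 23 (N): bond orders sum to 3 → 0 H
Lipinski HBD = 0.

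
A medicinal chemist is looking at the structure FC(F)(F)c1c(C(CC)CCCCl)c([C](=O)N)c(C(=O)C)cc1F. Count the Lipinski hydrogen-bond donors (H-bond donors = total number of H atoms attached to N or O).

Donors: find every N or O and count the H atoms it carries.
  atom 16 (O): bond orders sum to 2 → 0 H
  atom 17 (N): bond orders sum to 1 → 2 H
  atom 20 (O): bond orders sum to 2 → 0 H
Lipinski HBD = 2.

2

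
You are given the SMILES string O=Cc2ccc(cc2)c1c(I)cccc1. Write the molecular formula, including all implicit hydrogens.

C13H9IO

Walk through each heavy atom and fill implicit hydrogens from standard valence (C 4, N 3, O 2, S 2, halogen 1); for lowercase aromatic atoms, an aromatic c carries 1 H when it has two neighbours and 0 H with three, and aromatic n carries 0 H:
  atom 1: O, bond orders sum to 2 (valence 2) → 0 H
  atom 2: C, bond orders sum to 3 (valence 4) → 1 H
  atom 3: aromatic c, 3 neighbours → 0 H
  atom 4: aromatic c, 2 neighbours → 1 H
  atom 5: aromatic c, 2 neighbours → 1 H
  atom 6: aromatic c, 3 neighbours → 0 H
  atom 7: aromatic c, 2 neighbours → 1 H
  atom 8: aromatic c, 2 neighbours → 1 H
  atom 9: aromatic c, 3 neighbours → 0 H
  atom 10: aromatic c, 3 neighbours → 0 H
  atom 11: I (halogen, monovalent) → 0 H
  atom 12: aromatic c, 2 neighbours → 1 H
  atom 13: aromatic c, 2 neighbours → 1 H
  atom 14: aromatic c, 2 neighbours → 1 H
  atom 15: aromatic c, 2 neighbours → 1 H
Totals → C:13, H:9, I:1, O:1.
In Hill order: C13H9IO.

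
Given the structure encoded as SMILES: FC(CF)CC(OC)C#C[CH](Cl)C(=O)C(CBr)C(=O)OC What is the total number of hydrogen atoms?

16

Walk through each heavy atom and fill implicit hydrogens from standard valence (C 4, N 3, O 2, S 2, halogen 1):
  atom 1: F (halogen, monovalent) → 0 H
  atom 2: C, bond orders sum to 3 (valence 4) → 1 H
  atom 3: C, bond orders sum to 2 (valence 4) → 2 H
  atom 4: F (halogen, monovalent) → 0 H
  atom 5: C, bond orders sum to 2 (valence 4) → 2 H
  atom 6: C, bond orders sum to 3 (valence 4) → 1 H
  atom 7: O, bond orders sum to 2 (valence 2) → 0 H
  atom 8: C, bond orders sum to 1 (valence 4) → 3 H
  atom 9: C, bond orders sum to 4 (valence 4) → 0 H
  atom 10: C, bond orders sum to 4 (valence 4) → 0 H
  atom 11: C with explicit H count 1
  atom 12: Cl (halogen, monovalent) → 0 H
  atom 13: C, bond orders sum to 4 (valence 4) → 0 H
  atom 14: O, bond orders sum to 2 (valence 2) → 0 H
  atom 15: C, bond orders sum to 3 (valence 4) → 1 H
  atom 16: C, bond orders sum to 2 (valence 4) → 2 H
  atom 17: Br (halogen, monovalent) → 0 H
  atom 18: C, bond orders sum to 4 (valence 4) → 0 H
  atom 19: O, bond orders sum to 2 (valence 2) → 0 H
  atom 20: O, bond orders sum to 2 (valence 2) → 0 H
  atom 21: C, bond orders sum to 1 (valence 4) → 3 H
Total hydrogens: 16.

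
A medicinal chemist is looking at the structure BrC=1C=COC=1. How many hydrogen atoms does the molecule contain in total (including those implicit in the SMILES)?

Walk through each heavy atom and fill implicit hydrogens from standard valence (C 4, N 3, O 2, S 2, halogen 1):
  atom 1: Br (halogen, monovalent) → 0 H
  atom 2: C, bond orders sum to 4 (valence 4) → 0 H
  atom 3: C, bond orders sum to 3 (valence 4) → 1 H
  atom 4: C, bond orders sum to 3 (valence 4) → 1 H
  atom 5: O, bond orders sum to 2 (valence 2) → 0 H
  atom 6: C, bond orders sum to 3 (valence 4) → 1 H
Total hydrogens: 3.

3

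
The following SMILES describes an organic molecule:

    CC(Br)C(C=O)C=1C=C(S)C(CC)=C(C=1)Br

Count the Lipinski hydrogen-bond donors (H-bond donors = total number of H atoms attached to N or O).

0

Donors: find every N or O and count the H atoms it carries.
  atom 6 (O): bond orders sum to 2 → 0 H
Lipinski HBD = 0.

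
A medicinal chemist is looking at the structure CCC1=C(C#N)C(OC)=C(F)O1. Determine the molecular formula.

Walk through each heavy atom and fill implicit hydrogens from standard valence (C 4, N 3, O 2, S 2, halogen 1):
  atom 1: C, bond orders sum to 1 (valence 4) → 3 H
  atom 2: C, bond orders sum to 2 (valence 4) → 2 H
  atom 3: C, bond orders sum to 4 (valence 4) → 0 H
  atom 4: C, bond orders sum to 4 (valence 4) → 0 H
  atom 5: C, bond orders sum to 4 (valence 4) → 0 H
  atom 6: N, bond orders sum to 3 (valence 3) → 0 H
  atom 7: C, bond orders sum to 4 (valence 4) → 0 H
  atom 8: O, bond orders sum to 2 (valence 2) → 0 H
  atom 9: C, bond orders sum to 1 (valence 4) → 3 H
  atom 10: C, bond orders sum to 4 (valence 4) → 0 H
  atom 11: F (halogen, monovalent) → 0 H
  atom 12: O, bond orders sum to 2 (valence 2) → 0 H
Totals → C:8, H:8, F:1, N:1, O:2.
In Hill order: C8H8FNO2.

C8H8FNO2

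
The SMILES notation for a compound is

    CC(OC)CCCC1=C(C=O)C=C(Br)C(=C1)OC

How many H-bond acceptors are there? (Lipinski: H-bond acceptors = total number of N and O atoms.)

N atoms: 0; O atoms: 3.
Lipinski HBA = 0 + 3 = 3.

3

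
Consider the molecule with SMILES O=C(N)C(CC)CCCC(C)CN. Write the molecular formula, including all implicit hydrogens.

C10H22N2O

Walk through each heavy atom and fill implicit hydrogens from standard valence (C 4, N 3, O 2, S 2, halogen 1):
  atom 1: O, bond orders sum to 2 (valence 2) → 0 H
  atom 2: C, bond orders sum to 4 (valence 4) → 0 H
  atom 3: N, bond orders sum to 1 (valence 3) → 2 H
  atom 4: C, bond orders sum to 3 (valence 4) → 1 H
  atom 5: C, bond orders sum to 2 (valence 4) → 2 H
  atom 6: C, bond orders sum to 1 (valence 4) → 3 H
  atom 7: C, bond orders sum to 2 (valence 4) → 2 H
  atom 8: C, bond orders sum to 2 (valence 4) → 2 H
  atom 9: C, bond orders sum to 2 (valence 4) → 2 H
  atom 10: C, bond orders sum to 3 (valence 4) → 1 H
  atom 11: C, bond orders sum to 1 (valence 4) → 3 H
  atom 12: C, bond orders sum to 2 (valence 4) → 2 H
  atom 13: N, bond orders sum to 1 (valence 3) → 2 H
Totals → C:10, H:22, N:2, O:1.
In Hill order: C10H22N2O.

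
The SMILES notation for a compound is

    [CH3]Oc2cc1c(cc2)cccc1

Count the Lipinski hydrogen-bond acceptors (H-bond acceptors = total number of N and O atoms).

N atoms: 0; O atoms: 1.
Lipinski HBA = 0 + 1 = 1.

1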